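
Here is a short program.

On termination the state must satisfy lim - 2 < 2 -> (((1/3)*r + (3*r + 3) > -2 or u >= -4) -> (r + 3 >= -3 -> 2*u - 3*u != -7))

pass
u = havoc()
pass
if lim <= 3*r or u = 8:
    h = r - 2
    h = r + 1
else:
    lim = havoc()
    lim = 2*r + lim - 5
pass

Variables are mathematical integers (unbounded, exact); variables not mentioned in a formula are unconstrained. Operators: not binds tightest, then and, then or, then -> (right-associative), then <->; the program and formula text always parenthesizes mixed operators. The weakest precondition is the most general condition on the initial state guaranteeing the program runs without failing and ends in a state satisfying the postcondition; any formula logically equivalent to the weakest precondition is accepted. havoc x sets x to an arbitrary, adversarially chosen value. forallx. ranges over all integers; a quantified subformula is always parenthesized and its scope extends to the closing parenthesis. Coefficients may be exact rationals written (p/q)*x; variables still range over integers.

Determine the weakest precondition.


Working backward. After the program, the postcondition lim - 2 < 2 -> (((1/3)*r + (3*r + 3) > -2 or u >= -4) -> (r + 3 >= -3 -> 2*u - 3*u != -7)) must hold; in canonical form it is lim < 4 -> (((10/3)*r > -5 or u >= -4) -> (r >= -6 -> u != 7)).
Before skip: lim < 4 -> (((10/3)*r > -5 or u >= -4) -> (r >= -6 -> u != 7))
Then branch requires lim < 4 -> (((10/3)*r > -5 or u >= -4) -> (r >= -6 -> u != 7)); else branch requires forall lim_1. (lim_1 + 2*r < 9 -> (((10/3)*r > -5 or u >= -4) -> (r >= -6 -> u != 7))).
Before the if: ((lim <= 3*r or u = 8) -> (lim < 4 -> (((10/3)*r > -5 or u >= -4) -> (r >= -6 -> u != 7)))) and ((not (lim <= 3*r or u = 8)) -> (forall lim_1. (lim_1 + 2*r < 9 -> (((10/3)*r > -5 or u >= -4) -> (r >= -6 -> u != 7)))))
Before skip: ((lim <= 3*r or u = 8) -> (lim < 4 -> (((10/3)*r > -5 or u >= -4) -> (r >= -6 -> u != 7)))) and ((not (lim <= 3*r or u = 8)) -> (forall lim_1. (lim_1 + 2*r < 9 -> (((10/3)*r > -5 or u >= -4) -> (r >= -6 -> u != 7)))))
Before havoc u: forall u_1. (((lim <= 3*r or u_1 = 8) -> (lim < 4 -> (((10/3)*r > -5 or u_1 >= -4) -> (r >= -6 -> u_1 != 7)))) and ((not (lim <= 3*r or u_1 = 8)) -> (forall lim_1. (lim_1 + 2*r < 9 -> (((10/3)*r > -5 or u_1 >= -4) -> (r >= -6 -> u_1 != 7))))))
Before skip: forall u_1. (((lim <= 3*r or u_1 = 8) -> (lim < 4 -> (((10/3)*r > -5 or u_1 >= -4) -> (r >= -6 -> u_1 != 7)))) and ((not (lim <= 3*r or u_1 = 8)) -> (forall lim_1. (lim_1 + 2*r < 9 -> (((10/3)*r > -5 or u_1 >= -4) -> (r >= -6 -> u_1 != 7))))))
Answer: WP = forall u_1. (((lim <= 3*r or u_1 = 8) -> (lim < 4 -> (((10/3)*r > -5 or u_1 >= -4) -> (r >= -6 -> u_1 != 7)))) and ((not (lim <= 3*r or u_1 = 8)) -> (forall lim_1. (lim_1 + 2*r < 9 -> (((10/3)*r > -5 or u_1 >= -4) -> (r >= -6 -> u_1 != 7))))))


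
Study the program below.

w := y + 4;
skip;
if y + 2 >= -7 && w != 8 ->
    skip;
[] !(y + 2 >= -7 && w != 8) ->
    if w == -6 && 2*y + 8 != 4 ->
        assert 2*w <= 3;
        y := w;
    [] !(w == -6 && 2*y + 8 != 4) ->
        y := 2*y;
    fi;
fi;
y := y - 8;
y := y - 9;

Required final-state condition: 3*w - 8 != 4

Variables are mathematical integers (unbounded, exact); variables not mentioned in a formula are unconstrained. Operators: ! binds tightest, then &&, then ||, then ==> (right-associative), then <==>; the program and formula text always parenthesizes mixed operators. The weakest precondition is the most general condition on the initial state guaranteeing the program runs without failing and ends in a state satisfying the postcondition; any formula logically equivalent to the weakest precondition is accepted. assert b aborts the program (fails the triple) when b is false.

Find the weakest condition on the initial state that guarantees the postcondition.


Working backward. After the program, the postcondition 3*w - 8 != 4 must hold; in canonical form it is 3*w != 12.
Before y := y - 9: 3*w != 12
Before y := y - 8: 3*w != 12
Then branch requires 3*w != 12; else branch requires ((w == -6 && 2*y != -4) ==> (2*w <= 3 && 3*w != 12)) && ((!(w == -6 && 2*y != -4)) ==> 3*w != 12).
Before the if: ((y >= -9 && w != 8) ==> 3*w != 12) && ((!(y >= -9 && w != 8)) ==> (((w == -6 && 2*y != -4) ==> (2*w <= 3 && 3*w != 12)) && ((!(w == -6 && 2*y != -4)) ==> 3*w != 12)))
Before skip: ((y >= -9 && w != 8) ==> 3*w != 12) && ((!(y >= -9 && w != 8)) ==> (((w == -6 && 2*y != -4) ==> (2*w <= 3 && 3*w != 12)) && ((!(w == -6 && 2*y != -4)) ==> 3*w != 12)))
Before w := y + 4: ((y >= -9 && y != 4) ==> 3*y != 0) && ((!(y >= -9 && y != 4)) ==> (((y == -10 && 2*y != -4) ==> (2*y <= -5 && 3*y != 0)) && ((!(y == -10 && 2*y != -4)) ==> 3*y != 0)))
Answer: WP = ((y >= -9 && y != 4) ==> 3*y != 0) && ((!(y >= -9 && y != 4)) ==> (((y == -10 && 2*y != -4) ==> (2*y <= -5 && 3*y != 0)) && ((!(y == -10 && 2*y != -4)) ==> 3*y != 0)))


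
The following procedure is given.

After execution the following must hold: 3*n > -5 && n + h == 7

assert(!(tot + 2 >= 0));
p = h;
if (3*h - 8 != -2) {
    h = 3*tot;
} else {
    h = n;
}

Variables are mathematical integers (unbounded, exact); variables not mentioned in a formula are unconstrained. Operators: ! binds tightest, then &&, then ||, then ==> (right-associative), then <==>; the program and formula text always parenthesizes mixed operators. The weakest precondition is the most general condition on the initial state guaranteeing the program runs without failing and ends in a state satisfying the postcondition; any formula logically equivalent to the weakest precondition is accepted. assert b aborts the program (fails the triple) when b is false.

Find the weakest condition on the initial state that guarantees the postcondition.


Working backward. After the program, the postcondition 3*n > -5 && n + h == 7 must hold; in canonical form it is 3*n > -5 && h + n == 7.
Then branch requires 3*n > -5 && n + 3*tot == 7; else branch requires 3*n > -5 && 2*n == 7.
Before the if: (3*h != 6 ==> (3*n > -5 && n + 3*tot == 7)) && ((!(3*h != 6)) ==> (3*n > -5 && 2*n == 7))
Before p := h: (3*h != 6 ==> (3*n > -5 && n + 3*tot == 7)) && ((!(3*h != 6)) ==> (3*n > -5 && 2*n == 7))
Before assert !(tot + 2 >= 0): (!(tot >= -2)) && (3*h != 6 ==> (3*n > -5 && n + 3*tot == 7)) && ((!(3*h != 6)) ==> (3*n > -5 && 2*n == 7))
Answer: WP = (!(tot >= -2)) && (3*h != 6 ==> (3*n > -5 && n + 3*tot == 7)) && ((!(3*h != 6)) ==> (3*n > -5 && 2*n == 7))


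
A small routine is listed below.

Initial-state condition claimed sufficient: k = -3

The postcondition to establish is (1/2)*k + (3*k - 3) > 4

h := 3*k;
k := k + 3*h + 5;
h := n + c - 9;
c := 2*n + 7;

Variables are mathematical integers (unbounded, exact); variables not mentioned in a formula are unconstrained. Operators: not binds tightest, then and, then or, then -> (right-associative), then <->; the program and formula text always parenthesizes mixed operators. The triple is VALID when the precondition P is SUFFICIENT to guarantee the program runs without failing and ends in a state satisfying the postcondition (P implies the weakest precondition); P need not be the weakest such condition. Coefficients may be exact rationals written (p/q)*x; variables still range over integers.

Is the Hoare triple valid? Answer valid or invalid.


Working backward. After the program, the postcondition (1/2)*k + (3*k - 3) > 4 must hold; in canonical form it is (7/2)*k > 7.
Before c := 2*n + 7: (7/2)*k > 7
Before h := n + c - 9: (7/2)*k > 7
Before k := k + 3*h + 5: (21/2)*h + (7/2)*k > -21/2
Before h := 3*k: 35*k > -21/2
The weakest precondition is 35*k > -21/2.
Check whether k = -3 implies it.
Countermodel: at the initial state k = -3, the precondition holds but the weakest precondition fails.
Answer: invalid


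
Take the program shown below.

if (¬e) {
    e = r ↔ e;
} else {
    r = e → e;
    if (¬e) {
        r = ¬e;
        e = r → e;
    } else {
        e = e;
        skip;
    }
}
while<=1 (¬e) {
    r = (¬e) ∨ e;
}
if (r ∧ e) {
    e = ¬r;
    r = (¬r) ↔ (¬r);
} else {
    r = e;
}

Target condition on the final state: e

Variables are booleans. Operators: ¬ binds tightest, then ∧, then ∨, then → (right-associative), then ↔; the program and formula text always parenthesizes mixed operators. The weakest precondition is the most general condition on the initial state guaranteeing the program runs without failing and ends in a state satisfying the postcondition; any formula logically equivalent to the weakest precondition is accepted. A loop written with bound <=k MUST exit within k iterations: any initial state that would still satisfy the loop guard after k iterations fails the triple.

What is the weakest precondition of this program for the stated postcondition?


Working backward. After the program, e must hold.
Then branch requires ¬r; else branch requires e.
Before the if: ((r ∧ e) → (¬r)) ∧ ((¬(r ∧ e)) → e)
Before the loop (bound <=1), unroll the exhaustion recursion (WP_0 = exit-now case; WP_j = one more guarded iteration, up to j = 1):
  WP_0: e ∧ ((r ∧ e) → (¬r)) ∧ ((¬(r ∧ e)) → e)
  WP_1: e ∧ (e → (((r ∧ e) → (¬r)) ∧ ((¬(r ∧ e)) → e)))
So before the loop: e ∧ (e → (((r ∧ e) → (¬r)) ∧ ((¬(r ∧ e)) → e)))
Then branch requires (r ↔ e) ∧ ((r ↔ e) → (((r ∧ (r ↔ e)) → (¬r)) ∧ ((¬(r ∧ (r ↔ e))) → (r ↔ e)))); else branch requires ((¬e) → (((¬e) → e) ∧ (((¬e) → e) → ((((¬e) ∧ ((¬e) → e)) → e) ∧ ((¬((¬e) ∧ ((¬e) → e))) → ((¬e) → e)))))) ∧ (e → (e ∧ (e → ((¬e) ∧ ((¬e) → e))))).
Before the if: ((¬e) → ((r ↔ e) ∧ ((r ↔ e) → (((r ∧ (r ↔ e)) → (¬r)) ∧ ((¬(r ∧ (r ↔ e))) → (r ↔ e)))))) ∧ (e → (((¬e) → (((¬e) → e) ∧ (((¬e) → e) → ((((¬e) ∧ ((¬e) → e)) → e) ∧ ((¬((¬e) ∧ ((¬e) → e))) → ((¬e) → e)))))) ∧ (e → (e ∧ (e → ((¬e) ∧ ((¬e) → e)))))))
Answer: WP = ((¬e) → ((r ↔ e) ∧ ((r ↔ e) → (((r ∧ (r ↔ e)) → (¬r)) ∧ ((¬(r ∧ (r ↔ e))) → (r ↔ e)))))) ∧ (e → (((¬e) → (((¬e) → e) ∧ (((¬e) → e) → ((((¬e) ∧ ((¬e) → e)) → e) ∧ ((¬((¬e) ∧ ((¬e) → e))) → ((¬e) → e)))))) ∧ (e → (e ∧ (e → ((¬e) ∧ ((¬e) → e)))))))


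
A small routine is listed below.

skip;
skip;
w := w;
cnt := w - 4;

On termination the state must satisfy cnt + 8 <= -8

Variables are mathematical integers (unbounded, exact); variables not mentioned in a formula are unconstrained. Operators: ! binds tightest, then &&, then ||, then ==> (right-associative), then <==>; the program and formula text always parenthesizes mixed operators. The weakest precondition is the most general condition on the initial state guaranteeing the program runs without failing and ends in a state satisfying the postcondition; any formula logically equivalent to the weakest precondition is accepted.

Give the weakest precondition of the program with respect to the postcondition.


Working backward. After the program, the postcondition cnt + 8 <= -8 must hold; in canonical form it is cnt <= -16.
Before cnt := w - 4: w <= -12
Before w := w: w <= -12
Before skip: w <= -12
Before skip: w <= -12
Answer: WP = w <= -12


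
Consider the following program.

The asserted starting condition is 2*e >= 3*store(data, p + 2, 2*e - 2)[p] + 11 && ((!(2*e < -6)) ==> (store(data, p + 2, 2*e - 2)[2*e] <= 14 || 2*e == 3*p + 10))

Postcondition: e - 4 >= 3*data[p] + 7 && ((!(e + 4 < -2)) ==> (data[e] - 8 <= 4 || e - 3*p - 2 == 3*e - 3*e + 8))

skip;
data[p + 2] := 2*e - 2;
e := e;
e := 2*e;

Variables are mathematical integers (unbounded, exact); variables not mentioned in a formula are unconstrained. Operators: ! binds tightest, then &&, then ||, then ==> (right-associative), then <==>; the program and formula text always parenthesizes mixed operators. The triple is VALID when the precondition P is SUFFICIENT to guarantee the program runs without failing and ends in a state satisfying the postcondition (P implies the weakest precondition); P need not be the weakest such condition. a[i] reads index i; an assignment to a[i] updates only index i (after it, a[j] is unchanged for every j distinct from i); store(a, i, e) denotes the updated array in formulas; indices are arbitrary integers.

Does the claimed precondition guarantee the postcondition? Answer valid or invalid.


Working backward. After the program, the postcondition e - 4 >= 3*data[p] + 7 && ((!(e + 4 < -2)) ==> (data[e] - 8 <= 4 || e - 3*p - 2 == 3*e - 3*e + 8)) must hold; in canonical form it is e >= 3*data[p] + 11 && ((!(e < -6)) ==> (data[e] <= 12 || e == 3*p + 10)).
Before e := 2*e: 2*e >= 3*data[p] + 11 && ((!(2*e < -6)) ==> (data[2*e] <= 12 || 2*e == 3*p + 10))
Before e := e: 2*e >= 3*data[p] + 11 && ((!(2*e < -6)) ==> (data[2*e] <= 12 || 2*e == 3*p + 10))
Before data[p + 2] := 2*e - 2: 2*e >= 3*store(data, p + 2, 2*e - 2)[p] + 11 && ((!(2*e < -6)) ==> (store(data, p + 2, 2*e - 2)[2*e] <= 12 || 2*e == 3*p + 10))
Before skip: 2*e >= 3*store(data, p + 2, 2*e - 2)[p] + 11 && ((!(2*e < -6)) ==> (store(data, p + 2, 2*e - 2)[2*e] <= 12 || 2*e == 3*p + 10))
The weakest precondition is 2*e >= 3*store(data, p + 2, 2*e - 2)[p] + 11 && ((!(2*e < -6)) ==> (store(data, p + 2, 2*e - 2)[2*e] <= 12 || 2*e == 3*p + 10)).
Check whether 2*e >= 3*store(data, p + 2, 2*e - 2)[p] + 11 && ((!(2*e < -6)) ==> (store(data, p + 2, 2*e - 2)[2*e] <= 14 || 2*e == 3*p + 10)) implies it.
Countermodel: at the initial state data = {[-4] = 13, [0] = -5, [2] = 3, elsewhere 3}, e = -2, p = 0, the precondition holds but the weakest precondition fails.
Answer: invalid


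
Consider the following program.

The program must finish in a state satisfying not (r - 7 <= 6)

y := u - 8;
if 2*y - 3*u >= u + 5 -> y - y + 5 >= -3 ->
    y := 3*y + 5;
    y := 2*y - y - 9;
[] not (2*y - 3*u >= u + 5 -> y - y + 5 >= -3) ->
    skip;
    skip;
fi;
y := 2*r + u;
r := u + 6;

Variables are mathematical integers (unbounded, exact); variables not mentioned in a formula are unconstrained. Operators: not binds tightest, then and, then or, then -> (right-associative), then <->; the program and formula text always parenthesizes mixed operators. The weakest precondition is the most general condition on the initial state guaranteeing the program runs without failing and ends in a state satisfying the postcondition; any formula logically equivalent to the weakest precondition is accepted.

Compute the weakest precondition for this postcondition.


Working backward. After the program, the postcondition not (r - 7 <= 6) must hold; in canonical form it is not (r <= 13).
Before r := u + 6: not (u <= 7)
Before y := 2*r + u: not (u <= 7)
Then branch requires not (u <= 7); else branch requires not (u <= 7).
Before the if: not (u <= 7)
Before y := u - 8: not (u <= 7)
Answer: WP = not (u <= 7)


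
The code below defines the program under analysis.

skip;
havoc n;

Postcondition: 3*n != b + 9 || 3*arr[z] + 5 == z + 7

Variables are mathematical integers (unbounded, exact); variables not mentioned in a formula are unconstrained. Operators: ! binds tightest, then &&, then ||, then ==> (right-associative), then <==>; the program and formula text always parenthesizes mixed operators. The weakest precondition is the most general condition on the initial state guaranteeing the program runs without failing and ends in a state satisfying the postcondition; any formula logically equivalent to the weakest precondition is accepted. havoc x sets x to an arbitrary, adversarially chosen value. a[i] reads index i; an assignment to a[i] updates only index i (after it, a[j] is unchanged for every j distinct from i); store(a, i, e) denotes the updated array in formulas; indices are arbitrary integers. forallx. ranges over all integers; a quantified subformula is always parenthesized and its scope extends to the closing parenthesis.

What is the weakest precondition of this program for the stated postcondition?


Working backward. After the program, the postcondition 3*n != b + 9 || 3*arr[z] + 5 == z + 7 must hold; in canonical form it is 3*n != b + 9 || 3*arr[z] == z + 2.
Before havoc n: forall n_1. (3*n_1 != b + 9 || 3*arr[z] == z + 2)
Before skip: forall n_1. (3*n_1 != b + 9 || 3*arr[z] == z + 2)
Answer: WP = forall n_1. (3*n_1 != b + 9 || 3*arr[z] == z + 2)


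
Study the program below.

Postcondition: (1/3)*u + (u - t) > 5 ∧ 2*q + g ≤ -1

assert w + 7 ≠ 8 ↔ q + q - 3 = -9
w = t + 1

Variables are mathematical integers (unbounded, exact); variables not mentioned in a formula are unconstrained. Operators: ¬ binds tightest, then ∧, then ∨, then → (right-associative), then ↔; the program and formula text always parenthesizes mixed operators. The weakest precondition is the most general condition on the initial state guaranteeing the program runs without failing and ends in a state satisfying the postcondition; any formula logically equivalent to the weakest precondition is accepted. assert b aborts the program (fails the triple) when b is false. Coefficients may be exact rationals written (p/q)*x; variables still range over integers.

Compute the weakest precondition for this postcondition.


Working backward. After the program, the postcondition (1/3)*u + (u - t) > 5 ∧ 2*q + g ≤ -1 must hold; in canonical form it is (4/3)*u > t + 5 ∧ g + 2*q ≤ -1.
Before w := t + 1: (4/3)*u > t + 5 ∧ g + 2*q ≤ -1
Before assert w + 7 ≠ 8 ↔ q + q - 3 = -9: (w ≠ 1 ↔ 2*q = -6) ∧ (4/3)*u > t + 5 ∧ g + 2*q ≤ -1
Answer: WP = (w ≠ 1 ↔ 2*q = -6) ∧ (4/3)*u > t + 5 ∧ g + 2*q ≤ -1


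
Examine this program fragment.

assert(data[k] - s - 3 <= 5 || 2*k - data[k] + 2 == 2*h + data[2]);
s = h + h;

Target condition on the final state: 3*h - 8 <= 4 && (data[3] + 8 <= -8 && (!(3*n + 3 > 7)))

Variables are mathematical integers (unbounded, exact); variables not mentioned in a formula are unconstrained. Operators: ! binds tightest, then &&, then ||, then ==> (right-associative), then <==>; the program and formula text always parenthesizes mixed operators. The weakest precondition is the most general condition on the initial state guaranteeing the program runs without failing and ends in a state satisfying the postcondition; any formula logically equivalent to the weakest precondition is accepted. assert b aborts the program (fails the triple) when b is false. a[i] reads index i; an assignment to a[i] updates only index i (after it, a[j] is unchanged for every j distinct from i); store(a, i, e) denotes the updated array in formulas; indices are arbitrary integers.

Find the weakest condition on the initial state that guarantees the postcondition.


Working backward. After the program, the postcondition 3*h - 8 <= 4 && (data[3] + 8 <= -8 && (!(3*n + 3 > 7))) must hold; in canonical form it is 3*h <= 12 && data[3] <= -16 && (!(3*n > 4)).
Before s := h + h: 3*h <= 12 && data[3] <= -16 && (!(3*n > 4))
Before assert data[k] - s - 3 <= 5 || 2*k - data[k] + 2 == 2*h + data[2]: (data[k] <= s + 8 || 2*k == data[2] + data[k] + 2*h - 2) && 3*h <= 12 && data[3] <= -16 && (!(3*n > 4))
Answer: WP = (data[k] <= s + 8 || 2*k == data[2] + data[k] + 2*h - 2) && 3*h <= 12 && data[3] <= -16 && (!(3*n > 4))


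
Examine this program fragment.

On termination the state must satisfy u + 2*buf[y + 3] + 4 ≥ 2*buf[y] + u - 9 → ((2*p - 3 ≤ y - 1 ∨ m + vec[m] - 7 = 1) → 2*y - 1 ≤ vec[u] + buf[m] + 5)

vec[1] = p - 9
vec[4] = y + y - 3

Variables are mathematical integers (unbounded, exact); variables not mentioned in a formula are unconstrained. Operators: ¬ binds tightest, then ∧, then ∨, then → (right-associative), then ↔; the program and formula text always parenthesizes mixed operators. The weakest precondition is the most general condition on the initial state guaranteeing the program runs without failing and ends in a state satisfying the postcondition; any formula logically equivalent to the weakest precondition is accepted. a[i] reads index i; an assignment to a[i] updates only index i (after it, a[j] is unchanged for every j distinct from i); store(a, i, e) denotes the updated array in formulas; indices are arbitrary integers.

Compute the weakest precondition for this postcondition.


Working backward. After the program, the postcondition u + 2*buf[y + 3] + 4 ≥ 2*buf[y] + u - 9 → ((2*p - 3 ≤ y - 1 ∨ m + vec[m] - 7 = 1) → 2*y - 1 ≤ vec[u] + buf[m] + 5) must hold; in canonical form it is 2*buf[y + 3] ≥ 2*buf[y] - 13 → ((2*p ≤ y + 2 ∨ vec[m] + m = 8) → 2*y ≤ buf[m] + vec[u] + 6).
Before vec[4] := y + y - 3: 2*buf[y + 3] ≥ 2*buf[y] - 13 → ((2*p ≤ y + 2 ∨ store(vec, 4, 2*y - 3)[m] + m = 8) → 2*y ≤ buf[m] + store(vec, 4, 2*y - 3)[u] + 6)
Before vec[1] := p - 9: 2*buf[y + 3] ≥ 2*buf[y] - 13 → ((2*p ≤ y + 2 ∨ store(store(vec, 1, p - 9), 4, 2*y - 3)[m] + m = 8) → 2*y ≤ buf[m] + store(store(vec, 1, p - 9), 4, 2*y - 3)[u] + 6)
Answer: WP = 2*buf[y + 3] ≥ 2*buf[y] - 13 → ((2*p ≤ y + 2 ∨ store(store(vec, 1, p - 9), 4, 2*y - 3)[m] + m = 8) → 2*y ≤ buf[m] + store(store(vec, 1, p - 9), 4, 2*y - 3)[u] + 6)


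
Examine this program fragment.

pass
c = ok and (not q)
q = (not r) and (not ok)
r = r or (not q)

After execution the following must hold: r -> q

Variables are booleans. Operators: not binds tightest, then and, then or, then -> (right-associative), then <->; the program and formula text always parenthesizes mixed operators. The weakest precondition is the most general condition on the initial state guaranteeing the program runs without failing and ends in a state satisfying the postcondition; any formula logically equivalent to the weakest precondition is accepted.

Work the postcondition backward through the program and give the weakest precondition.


Working backward. After the program, r -> q must hold.
Before r := r or (not q): (r or (not q)) -> q
Before q := (not r) and (not ok): (r or (not ((not r) and (not ok)))) -> ((not r) and (not ok))
Before c := ok and (not q): (r or (not ((not r) and (not ok)))) -> ((not r) and (not ok))
Before skip: (r or (not ((not r) and (not ok)))) -> ((not r) and (not ok))
Answer: WP = (r or (not ((not r) and (not ok)))) -> ((not r) and (not ok))


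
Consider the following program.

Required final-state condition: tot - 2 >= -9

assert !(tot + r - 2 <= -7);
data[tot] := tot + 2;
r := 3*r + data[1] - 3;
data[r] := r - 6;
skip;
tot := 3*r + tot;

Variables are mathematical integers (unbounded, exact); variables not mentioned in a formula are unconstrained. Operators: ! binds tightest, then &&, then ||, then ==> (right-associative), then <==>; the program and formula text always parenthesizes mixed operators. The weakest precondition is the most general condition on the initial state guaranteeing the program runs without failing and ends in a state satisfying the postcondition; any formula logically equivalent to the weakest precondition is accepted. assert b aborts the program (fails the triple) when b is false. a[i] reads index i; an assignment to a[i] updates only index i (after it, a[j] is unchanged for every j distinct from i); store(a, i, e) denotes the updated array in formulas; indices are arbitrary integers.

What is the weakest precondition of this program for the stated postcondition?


Working backward. After the program, the postcondition tot - 2 >= -9 must hold; in canonical form it is tot >= -7.
Before tot := 3*r + tot: 3*r + tot >= -7
Before skip: 3*r + tot >= -7
Before data[r] := r - 6: 3*r + tot >= -7
Before r := 3*r + data[1] - 3: 3*data[1] + 9*r + tot >= 2
Before data[tot] := tot + 2: 3*store(data, tot, tot + 2)[1] + 9*r + tot >= 2
Before assert !(tot + r - 2 <= -7): (!(r + tot <= -5)) && 3*store(data, tot, tot + 2)[1] + 9*r + tot >= 2
Answer: WP = (!(r + tot <= -5)) && 3*store(data, tot, tot + 2)[1] + 9*r + tot >= 2


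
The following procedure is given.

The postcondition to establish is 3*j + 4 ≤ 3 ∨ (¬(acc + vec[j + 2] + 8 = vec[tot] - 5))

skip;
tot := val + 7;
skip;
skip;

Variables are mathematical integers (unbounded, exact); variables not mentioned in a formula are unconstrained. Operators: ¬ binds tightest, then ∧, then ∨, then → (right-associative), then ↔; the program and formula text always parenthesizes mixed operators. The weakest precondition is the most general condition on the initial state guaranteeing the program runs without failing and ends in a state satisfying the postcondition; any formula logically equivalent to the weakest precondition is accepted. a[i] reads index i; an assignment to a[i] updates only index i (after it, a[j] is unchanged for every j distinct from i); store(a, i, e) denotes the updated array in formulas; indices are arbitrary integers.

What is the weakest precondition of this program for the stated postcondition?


Working backward. After the program, the postcondition 3*j + 4 ≤ 3 ∨ (¬(acc + vec[j + 2] + 8 = vec[tot] - 5)) must hold; in canonical form it is 3*j ≤ -1 ∨ (¬(vec[j + 2] + acc = vec[tot] - 13)).
Before skip: 3*j ≤ -1 ∨ (¬(vec[j + 2] + acc = vec[tot] - 13))
Before skip: 3*j ≤ -1 ∨ (¬(vec[j + 2] + acc = vec[tot] - 13))
Before tot := val + 7: 3*j ≤ -1 ∨ (¬(vec[j + 2] + acc = vec[val + 7] - 13))
Before skip: 3*j ≤ -1 ∨ (¬(vec[j + 2] + acc = vec[val + 7] - 13))
Answer: WP = 3*j ≤ -1 ∨ (¬(vec[j + 2] + acc = vec[val + 7] - 13))


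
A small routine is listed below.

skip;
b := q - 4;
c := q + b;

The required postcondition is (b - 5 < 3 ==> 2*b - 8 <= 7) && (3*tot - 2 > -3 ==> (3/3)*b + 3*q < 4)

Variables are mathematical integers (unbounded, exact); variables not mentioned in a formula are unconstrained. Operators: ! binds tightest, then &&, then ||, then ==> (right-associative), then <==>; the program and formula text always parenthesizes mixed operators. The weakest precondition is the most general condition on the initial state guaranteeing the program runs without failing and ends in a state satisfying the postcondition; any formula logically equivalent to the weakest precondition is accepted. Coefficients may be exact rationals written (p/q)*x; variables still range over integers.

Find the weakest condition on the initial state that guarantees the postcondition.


Working backward. After the program, the postcondition (b - 5 < 3 ==> 2*b - 8 <= 7) && (3*tot - 2 > -3 ==> (3/3)*b + 3*q < 4) must hold; in canonical form it is (b < 8 ==> 2*b <= 15) && (3*tot > -1 ==> b + 3*q < 4).
Before c := q + b: (b < 8 ==> 2*b <= 15) && (3*tot > -1 ==> b + 3*q < 4)
Before b := q - 4: (q < 12 ==> 2*q <= 23) && (3*tot > -1 ==> 4*q < 8)
Before skip: (q < 12 ==> 2*q <= 23) && (3*tot > -1 ==> 4*q < 8)
Answer: WP = (q < 12 ==> 2*q <= 23) && (3*tot > -1 ==> 4*q < 8)


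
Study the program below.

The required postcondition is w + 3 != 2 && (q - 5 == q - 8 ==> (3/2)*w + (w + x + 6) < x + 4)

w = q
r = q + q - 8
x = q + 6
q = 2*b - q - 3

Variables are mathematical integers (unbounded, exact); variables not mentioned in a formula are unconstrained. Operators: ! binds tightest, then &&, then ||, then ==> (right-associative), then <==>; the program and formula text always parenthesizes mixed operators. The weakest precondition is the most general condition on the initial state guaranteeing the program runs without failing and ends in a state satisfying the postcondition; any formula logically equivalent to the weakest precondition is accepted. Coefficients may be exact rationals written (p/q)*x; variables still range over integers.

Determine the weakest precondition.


Working backward. After the program, the postcondition w + 3 != 2 && (q - 5 == q - 8 ==> (3/2)*w + (w + x + 6) < x + 4) must hold; in canonical form it is w != -1.
Before q := 2*b - q - 3: w != -1
Before x := q + 6: w != -1
Before r := q + q - 8: w != -1
Before w := q: q != -1
Answer: WP = q != -1


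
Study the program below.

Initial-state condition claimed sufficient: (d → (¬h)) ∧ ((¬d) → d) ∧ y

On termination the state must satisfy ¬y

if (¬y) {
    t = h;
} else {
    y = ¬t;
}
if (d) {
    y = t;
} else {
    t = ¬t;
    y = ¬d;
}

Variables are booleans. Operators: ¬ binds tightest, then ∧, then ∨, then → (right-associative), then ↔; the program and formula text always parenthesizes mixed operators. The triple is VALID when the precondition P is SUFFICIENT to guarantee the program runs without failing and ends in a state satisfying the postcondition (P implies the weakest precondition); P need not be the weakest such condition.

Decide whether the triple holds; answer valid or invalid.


Working backward. After the program, ¬y must hold.
Then branch requires ¬t; else branch requires d.
Before the if: (d → (¬t)) ∧ ((¬d) → d)
Then branch requires (d → (¬h)) ∧ ((¬d) → d); else branch requires (d → (¬t)) ∧ ((¬d) → d).
Before the if: ((¬y) → ((d → (¬h)) ∧ ((¬d) → d))) ∧ (y → ((d → (¬t)) ∧ ((¬d) → d)))
The weakest precondition is ((¬y) → ((d → (¬h)) ∧ ((¬d) → d))) ∧ (y → ((d → (¬t)) ∧ ((¬d) → d))).
Check whether (d → (¬h)) ∧ ((¬d) → d) ∧ y implies it.
Countermodel: at the initial state d = true, h = false, t = true, y = true, the precondition holds but the weakest precondition fails.
Answer: invalid


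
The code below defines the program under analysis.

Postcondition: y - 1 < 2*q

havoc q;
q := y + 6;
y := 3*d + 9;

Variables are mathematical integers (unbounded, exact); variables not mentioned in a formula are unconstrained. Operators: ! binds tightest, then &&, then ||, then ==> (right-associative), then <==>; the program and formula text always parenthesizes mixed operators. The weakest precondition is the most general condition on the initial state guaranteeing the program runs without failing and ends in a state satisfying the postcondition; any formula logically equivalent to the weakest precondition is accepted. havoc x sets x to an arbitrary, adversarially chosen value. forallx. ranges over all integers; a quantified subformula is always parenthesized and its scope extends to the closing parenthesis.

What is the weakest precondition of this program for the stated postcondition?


Working backward. After the program, the postcondition y - 1 < 2*q must hold; in canonical form it is y < 2*q + 1.
Before y := 3*d + 9: 3*d < 2*q - 8
Before q := y + 6: 3*d < 2*y + 4
Before havoc q: 3*d < 2*y + 4
Answer: WP = 3*d < 2*y + 4


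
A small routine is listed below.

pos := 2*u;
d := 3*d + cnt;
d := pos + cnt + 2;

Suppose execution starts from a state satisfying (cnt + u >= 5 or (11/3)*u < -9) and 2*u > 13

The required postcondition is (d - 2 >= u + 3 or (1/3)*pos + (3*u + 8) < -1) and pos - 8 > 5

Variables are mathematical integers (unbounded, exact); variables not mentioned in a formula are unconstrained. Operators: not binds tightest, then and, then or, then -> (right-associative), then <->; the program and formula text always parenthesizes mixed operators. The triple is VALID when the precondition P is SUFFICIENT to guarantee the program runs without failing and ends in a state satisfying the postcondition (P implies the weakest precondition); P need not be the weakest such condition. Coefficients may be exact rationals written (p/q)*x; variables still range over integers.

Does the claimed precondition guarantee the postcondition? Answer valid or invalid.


Working backward. After the program, the postcondition (d - 2 >= u + 3 or (1/3)*pos + (3*u + 8) < -1) and pos - 8 > 5 must hold; in canonical form it is (d >= u + 5 or (1/3)*pos + 3*u < -9) and pos > 13.
Before d := pos + cnt + 2: (cnt + pos >= u + 3 or (1/3)*pos + 3*u < -9) and pos > 13
Before d := 3*d + cnt: (cnt + pos >= u + 3 or (1/3)*pos + 3*u < -9) and pos > 13
Before pos := 2*u: (cnt + u >= 3 or (11/3)*u < -9) and 2*u > 13
The weakest precondition is (cnt + u >= 3 or (11/3)*u < -9) and 2*u > 13.
Check whether (cnt + u >= 5 or (11/3)*u < -9) and 2*u > 13 implies it.
Every state satisfying the precondition satisfies the weakest precondition: the implication holds.
Answer: valid


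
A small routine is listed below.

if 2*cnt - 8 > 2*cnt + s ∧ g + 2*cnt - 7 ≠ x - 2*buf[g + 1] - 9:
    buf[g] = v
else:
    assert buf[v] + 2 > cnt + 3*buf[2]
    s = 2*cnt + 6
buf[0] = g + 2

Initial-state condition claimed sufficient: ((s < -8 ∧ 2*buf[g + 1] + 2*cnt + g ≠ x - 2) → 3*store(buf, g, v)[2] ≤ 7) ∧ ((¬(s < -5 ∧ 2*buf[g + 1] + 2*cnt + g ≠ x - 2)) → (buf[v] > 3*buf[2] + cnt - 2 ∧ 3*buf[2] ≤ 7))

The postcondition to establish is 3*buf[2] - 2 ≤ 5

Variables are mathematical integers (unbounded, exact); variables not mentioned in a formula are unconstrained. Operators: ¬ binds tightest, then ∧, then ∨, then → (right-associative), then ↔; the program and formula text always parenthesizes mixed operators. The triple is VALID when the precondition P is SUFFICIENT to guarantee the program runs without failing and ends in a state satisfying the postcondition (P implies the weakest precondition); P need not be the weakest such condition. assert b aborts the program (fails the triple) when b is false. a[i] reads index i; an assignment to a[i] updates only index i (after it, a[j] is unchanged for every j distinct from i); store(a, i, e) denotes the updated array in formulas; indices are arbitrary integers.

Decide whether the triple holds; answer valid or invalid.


Working backward. After the program, the postcondition 3*buf[2] - 2 ≤ 5 must hold; in canonical form it is 3*buf[2] ≤ 7.
Before buf[0] := g + 2: 3*buf[2] ≤ 7
Then branch requires 3*store(buf, g, v)[2] ≤ 7; else branch requires buf[v] > 3*buf[2] + cnt - 2 ∧ 3*buf[2] ≤ 7.
Before the if: ((s < -8 ∧ 2*buf[g + 1] + 2*cnt + g ≠ x - 2) → 3*store(buf, g, v)[2] ≤ 7) ∧ ((¬(s < -8 ∧ 2*buf[g + 1] + 2*cnt + g ≠ x - 2)) → (buf[v] > 3*buf[2] + cnt - 2 ∧ 3*buf[2] ≤ 7))
The weakest precondition is ((s < -8 ∧ 2*buf[g + 1] + 2*cnt + g ≠ x - 2) → 3*store(buf, g, v)[2] ≤ 7) ∧ ((¬(s < -8 ∧ 2*buf[g + 1] + 2*cnt + g ≠ x - 2)) → (buf[v] > 3*buf[2] + cnt - 2 ∧ 3*buf[2] ≤ 7)).
Check whether ((s < -8 ∧ 2*buf[g + 1] + 2*cnt + g ≠ x - 2) → 3*store(buf, g, v)[2] ≤ 7) ∧ ((¬(s < -5 ∧ 2*buf[g + 1] + 2*cnt + g ≠ x - 2)) → (buf[v] > 3*buf[2] + cnt - 2 ∧ 3*buf[2] ≤ 7)) implies it.
Countermodel: at the initial state buf = {[0] = 2, [1] = 2, [2] = 2, elsewhere 2}, cnt = -2, g = 0, s = -6, v = 0, x = 3, the precondition holds but the weakest precondition fails.
Answer: invalid


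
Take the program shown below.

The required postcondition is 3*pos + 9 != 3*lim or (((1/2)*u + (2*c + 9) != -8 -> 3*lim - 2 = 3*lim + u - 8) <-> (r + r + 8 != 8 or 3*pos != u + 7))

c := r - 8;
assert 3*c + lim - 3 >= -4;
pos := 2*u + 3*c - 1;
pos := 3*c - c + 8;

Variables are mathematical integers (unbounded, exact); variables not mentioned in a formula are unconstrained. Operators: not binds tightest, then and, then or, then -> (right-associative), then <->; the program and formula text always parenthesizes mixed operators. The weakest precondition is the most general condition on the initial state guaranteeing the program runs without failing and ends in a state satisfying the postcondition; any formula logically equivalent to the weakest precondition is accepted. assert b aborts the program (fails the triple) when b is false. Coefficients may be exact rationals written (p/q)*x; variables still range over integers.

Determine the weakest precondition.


Working backward. After the program, the postcondition 3*pos + 9 != 3*lim or (((1/2)*u + (2*c + 9) != -8 -> 3*lim - 2 = 3*lim + u - 8) <-> (r + r + 8 != 8 or 3*pos != u + 7)) must hold; in canonical form it is 3*pos != 3*lim - 9 or ((2*c + (1/2)*u != -17 -> u = 6) <-> (2*r != 0 or 3*pos != u + 7)).
Before pos := 3*c - c + 8: 6*c != 3*lim - 33 or ((2*c + (1/2)*u != -17 -> u = 6) <-> (2*r != 0 or 6*c != u - 17))
Before pos := 2*u + 3*c - 1: 6*c != 3*lim - 33 or ((2*c + (1/2)*u != -17 -> u = 6) <-> (2*r != 0 or 6*c != u - 17))
Before assert 3*c + lim - 3 >= -4: 3*c + lim >= -1 and (6*c != 3*lim - 33 or ((2*c + (1/2)*u != -17 -> u = 6) <-> (2*r != 0 or 6*c != u - 17)))
Before c := r - 8: lim + 3*r >= 23 and (6*r != 3*lim + 15 or ((2*r + (1/2)*u != -1 -> u = 6) <-> (2*r != 0 or 6*r != u + 31)))
Answer: WP = lim + 3*r >= 23 and (6*r != 3*lim + 15 or ((2*r + (1/2)*u != -1 -> u = 6) <-> (2*r != 0 or 6*r != u + 31)))


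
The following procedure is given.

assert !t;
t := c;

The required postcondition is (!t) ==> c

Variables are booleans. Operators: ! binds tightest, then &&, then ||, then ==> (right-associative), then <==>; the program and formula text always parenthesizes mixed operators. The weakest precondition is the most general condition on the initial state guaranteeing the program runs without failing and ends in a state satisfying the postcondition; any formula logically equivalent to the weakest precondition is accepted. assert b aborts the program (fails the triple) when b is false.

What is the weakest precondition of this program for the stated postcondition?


Working backward. After the program, (!t) ==> c must hold.
Before t := c: (!c) ==> c
Before assert !t: (!t) && ((!c) ==> c)
Answer: WP = (!t) && ((!c) ==> c)


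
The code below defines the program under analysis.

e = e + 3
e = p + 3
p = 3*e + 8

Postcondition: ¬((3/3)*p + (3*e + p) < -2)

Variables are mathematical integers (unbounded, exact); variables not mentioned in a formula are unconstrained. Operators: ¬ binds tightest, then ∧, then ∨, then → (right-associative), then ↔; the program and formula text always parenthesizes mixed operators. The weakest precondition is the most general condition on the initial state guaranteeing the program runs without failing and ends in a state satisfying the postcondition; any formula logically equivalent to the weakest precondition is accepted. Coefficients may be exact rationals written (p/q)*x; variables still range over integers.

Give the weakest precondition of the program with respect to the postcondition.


Working backward. After the program, the postcondition ¬((3/3)*p + (3*e + p) < -2) must hold; in canonical form it is ¬(3*e + 2*p < -2).
Before p := 3*e + 8: ¬(9*e < -18)
Before e := p + 3: ¬(9*p < -45)
Before e := e + 3: ¬(9*p < -45)
Answer: WP = ¬(9*p < -45)


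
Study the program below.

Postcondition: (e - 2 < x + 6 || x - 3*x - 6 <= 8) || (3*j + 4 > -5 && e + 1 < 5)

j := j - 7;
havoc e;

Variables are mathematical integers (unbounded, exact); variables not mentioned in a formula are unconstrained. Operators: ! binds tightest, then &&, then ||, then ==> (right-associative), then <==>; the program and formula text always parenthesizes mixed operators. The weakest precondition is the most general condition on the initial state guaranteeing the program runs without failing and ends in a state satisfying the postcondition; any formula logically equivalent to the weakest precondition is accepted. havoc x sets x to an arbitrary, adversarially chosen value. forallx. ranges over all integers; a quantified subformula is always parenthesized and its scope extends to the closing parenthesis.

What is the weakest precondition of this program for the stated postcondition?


Working backward. After the program, the postcondition (e - 2 < x + 6 || x - 3*x - 6 <= 8) || (3*j + 4 > -5 && e + 1 < 5) must hold; in canonical form it is e < x + 8 || 2*x >= -14 || (3*j > -9 && e < 4).
Before havoc e: forall e_1. (e_1 < x + 8 || 2*x >= -14 || (3*j > -9 && e_1 < 4))
Before j := j - 7: forall e_1. (e_1 < x + 8 || 2*x >= -14 || (3*j > 12 && e_1 < 4))
Answer: WP = forall e_1. (e_1 < x + 8 || 2*x >= -14 || (3*j > 12 && e_1 < 4))


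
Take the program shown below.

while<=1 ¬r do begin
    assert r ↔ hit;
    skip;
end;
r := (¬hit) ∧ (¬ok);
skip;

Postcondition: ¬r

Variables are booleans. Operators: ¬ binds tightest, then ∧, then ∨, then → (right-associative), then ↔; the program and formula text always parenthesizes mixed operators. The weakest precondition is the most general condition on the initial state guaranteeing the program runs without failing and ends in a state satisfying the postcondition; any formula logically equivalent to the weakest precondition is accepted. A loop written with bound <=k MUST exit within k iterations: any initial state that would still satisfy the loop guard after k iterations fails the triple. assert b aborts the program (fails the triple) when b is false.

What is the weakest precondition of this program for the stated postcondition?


Working backward. After the program, ¬r must hold.
Before skip: ¬r
Before r := (¬hit) ∧ (¬ok): ¬((¬hit) ∧ (¬ok))
Before the loop (bound <=1), unroll the exhaustion recursion (WP_0 = exit-now case; WP_j = one more guarded iteration, up to j = 1):
  WP_0: r ∧ (¬((¬hit) ∧ (¬ok)))
  WP_1: ((¬r) → ((r ↔ hit) ∧ r ∧ (¬((¬hit) ∧ (¬ok))))) ∧ (r → (¬((¬hit) ∧ (¬ok))))
So before the loop: ((¬r) → ((r ↔ hit) ∧ r ∧ (¬((¬hit) ∧ (¬ok))))) ∧ (r → (¬((¬hit) ∧ (¬ok))))
Answer: WP = ((¬r) → ((r ↔ hit) ∧ r ∧ (¬((¬hit) ∧ (¬ok))))) ∧ (r → (¬((¬hit) ∧ (¬ok))))
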